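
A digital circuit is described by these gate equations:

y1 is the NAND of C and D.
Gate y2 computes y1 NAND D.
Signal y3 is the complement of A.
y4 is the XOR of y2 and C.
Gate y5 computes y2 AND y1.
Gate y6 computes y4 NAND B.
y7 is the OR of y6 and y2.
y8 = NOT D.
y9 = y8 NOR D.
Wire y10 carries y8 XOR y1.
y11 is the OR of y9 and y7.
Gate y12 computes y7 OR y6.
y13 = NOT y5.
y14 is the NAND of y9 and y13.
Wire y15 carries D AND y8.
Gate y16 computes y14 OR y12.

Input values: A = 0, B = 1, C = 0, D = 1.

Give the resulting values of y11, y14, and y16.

y1 = C NAND D = 0 NAND 1 = 1
y2 = y1 NAND D = 1 NAND 1 = 0
y4 = y2 XOR C = 0 XOR 0 = 0
y5 = y2 AND y1 = 0 AND 1 = 0
y6 = y4 NAND B = 0 NAND 1 = 1
y7 = y6 OR y2 = 1 OR 0 = 1
y8 = NOT D = NOT 1 = 0
y9 = y8 NOR D = 0 NOR 1 = 0
y11 = y9 OR y7 = 0 OR 1 = 1
y12 = y7 OR y6 = 1 OR 1 = 1
y13 = NOT y5 = NOT 0 = 1
y14 = y9 NAND y13 = 0 NAND 1 = 1
y16 = y14 OR y12 = 1 OR 1 = 1

y11 = 1, y14 = 1, y16 = 1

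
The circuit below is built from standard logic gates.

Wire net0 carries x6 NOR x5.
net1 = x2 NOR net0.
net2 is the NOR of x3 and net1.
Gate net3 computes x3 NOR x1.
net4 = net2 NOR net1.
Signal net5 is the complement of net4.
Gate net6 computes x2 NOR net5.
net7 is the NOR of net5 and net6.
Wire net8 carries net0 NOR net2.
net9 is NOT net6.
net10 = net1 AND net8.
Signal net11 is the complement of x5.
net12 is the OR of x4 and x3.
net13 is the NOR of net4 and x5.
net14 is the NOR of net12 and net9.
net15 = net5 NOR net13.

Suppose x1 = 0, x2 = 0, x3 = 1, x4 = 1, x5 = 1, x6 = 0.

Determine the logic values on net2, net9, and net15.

net2 = 0, net9 = 1, net15 = 0

net0 = x6 NOR x5 = 0 NOR 1 = 0
net1 = x2 NOR net0 = 0 NOR 0 = 1
net2 = x3 NOR net1 = 1 NOR 1 = 0
net4 = net2 NOR net1 = 0 NOR 1 = 0
net5 = NOT net4 = NOT 0 = 1
net6 = x2 NOR net5 = 0 NOR 1 = 0
net9 = NOT net6 = NOT 0 = 1
net13 = net4 NOR x5 = 0 NOR 1 = 0
net15 = net5 NOR net13 = 1 NOR 0 = 0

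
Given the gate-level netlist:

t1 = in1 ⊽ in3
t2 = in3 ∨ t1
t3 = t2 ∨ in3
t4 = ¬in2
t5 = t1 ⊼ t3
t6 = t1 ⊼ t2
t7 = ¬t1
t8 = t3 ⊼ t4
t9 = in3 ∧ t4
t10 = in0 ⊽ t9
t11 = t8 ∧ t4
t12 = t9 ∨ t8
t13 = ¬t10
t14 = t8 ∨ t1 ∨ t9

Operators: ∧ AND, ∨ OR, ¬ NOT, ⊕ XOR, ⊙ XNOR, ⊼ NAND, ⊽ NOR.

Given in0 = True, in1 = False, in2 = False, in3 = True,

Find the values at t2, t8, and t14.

t1 = in1 NOR in3 = False NOR True = False
t2 = in3 OR t1 = True OR False = True
t3 = t2 OR in3 = True OR True = True
t4 = NOT in2 = NOT False = True
t8 = t3 NAND t4 = True NAND True = False
t9 = in3 AND t4 = True AND True = True
t14 = t8 OR t1 OR t9 = False OR False OR True = True

t2 = True, t8 = False, t14 = True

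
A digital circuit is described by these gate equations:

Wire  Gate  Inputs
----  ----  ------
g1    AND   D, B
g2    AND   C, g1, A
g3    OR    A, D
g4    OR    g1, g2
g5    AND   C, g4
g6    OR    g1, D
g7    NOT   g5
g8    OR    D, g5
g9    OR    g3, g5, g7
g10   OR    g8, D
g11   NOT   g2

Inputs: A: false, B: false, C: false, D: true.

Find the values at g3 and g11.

g3 = true, g11 = true

g1 = D AND B = true AND false = false
g2 = C AND g1 AND A = false AND false AND false = false
g3 = A OR D = false OR true = true
g11 = NOT g2 = NOT false = true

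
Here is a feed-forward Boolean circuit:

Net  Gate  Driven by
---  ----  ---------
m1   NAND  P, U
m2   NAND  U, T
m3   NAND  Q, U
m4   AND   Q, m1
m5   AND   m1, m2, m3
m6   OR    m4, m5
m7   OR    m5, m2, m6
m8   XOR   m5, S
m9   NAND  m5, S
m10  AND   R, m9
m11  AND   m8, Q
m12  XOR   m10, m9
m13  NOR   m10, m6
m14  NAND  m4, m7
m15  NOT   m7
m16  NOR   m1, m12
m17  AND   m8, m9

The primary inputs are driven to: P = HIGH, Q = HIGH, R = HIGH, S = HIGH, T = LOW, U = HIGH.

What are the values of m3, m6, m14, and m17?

m3 = LOW, m6 = LOW, m14 = HIGH, m17 = HIGH

m1 = P NAND U = HIGH NAND HIGH = LOW
m2 = U NAND T = HIGH NAND LOW = HIGH
m3 = Q NAND U = HIGH NAND HIGH = LOW
m4 = Q AND m1 = HIGH AND LOW = LOW
m5 = m1 AND m2 AND m3 = LOW AND HIGH AND LOW = LOW
m6 = m4 OR m5 = LOW OR LOW = LOW
m7 = m5 OR m2 OR m6 = LOW OR HIGH OR LOW = HIGH
m8 = m5 XOR S = LOW XOR HIGH = HIGH
m9 = m5 NAND S = LOW NAND HIGH = HIGH
m14 = m4 NAND m7 = LOW NAND HIGH = HIGH
m17 = m8 AND m9 = HIGH AND HIGH = HIGH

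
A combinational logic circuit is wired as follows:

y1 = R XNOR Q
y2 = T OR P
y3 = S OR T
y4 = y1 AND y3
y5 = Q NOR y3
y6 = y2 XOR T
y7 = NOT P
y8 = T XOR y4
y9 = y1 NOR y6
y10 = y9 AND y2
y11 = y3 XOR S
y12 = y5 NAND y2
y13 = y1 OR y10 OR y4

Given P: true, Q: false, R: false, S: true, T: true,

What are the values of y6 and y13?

y6 = false; y13 = true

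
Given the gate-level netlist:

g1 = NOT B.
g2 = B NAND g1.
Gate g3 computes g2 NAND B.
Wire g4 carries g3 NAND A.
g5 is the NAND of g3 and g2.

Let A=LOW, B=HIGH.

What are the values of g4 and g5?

g4 = HIGH, g5 = HIGH

g1 = NOT B = NOT HIGH = LOW
g2 = B NAND g1 = HIGH NAND LOW = HIGH
g3 = g2 NAND B = HIGH NAND HIGH = LOW
g4 = g3 NAND A = LOW NAND LOW = HIGH
g5 = g3 NAND g2 = LOW NAND HIGH = HIGH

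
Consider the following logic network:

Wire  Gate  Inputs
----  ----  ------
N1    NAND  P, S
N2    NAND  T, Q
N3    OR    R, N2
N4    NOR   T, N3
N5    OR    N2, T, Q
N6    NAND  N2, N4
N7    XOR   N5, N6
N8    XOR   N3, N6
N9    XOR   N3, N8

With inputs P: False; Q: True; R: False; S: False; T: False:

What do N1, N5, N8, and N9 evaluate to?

N1 = P NAND S = False NAND False = True
N2 = T NAND Q = False NAND True = True
N3 = R OR N2 = False OR True = True
N4 = T NOR N3 = False NOR True = False
N5 = N2 OR T OR Q = True OR False OR True = True
N6 = N2 NAND N4 = True NAND False = True
N8 = N3 XOR N6 = True XOR True = False
N9 = N3 XOR N8 = True XOR False = True

N1 = True, N5 = True, N8 = False, N9 = True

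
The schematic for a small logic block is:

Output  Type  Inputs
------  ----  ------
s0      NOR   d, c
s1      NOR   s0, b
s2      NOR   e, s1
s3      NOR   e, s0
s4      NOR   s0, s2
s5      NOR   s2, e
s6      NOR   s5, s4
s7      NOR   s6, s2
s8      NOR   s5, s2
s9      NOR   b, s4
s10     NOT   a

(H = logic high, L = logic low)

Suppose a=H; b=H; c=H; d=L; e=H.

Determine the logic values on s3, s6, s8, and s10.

s3 = L, s6 = L, s8 = H, s10 = L

s0 = d NOR c = L NOR H = L
s1 = s0 NOR b = L NOR H = L
s2 = e NOR s1 = H NOR L = L
s3 = e NOR s0 = H NOR L = L
s4 = s0 NOR s2 = L NOR L = H
s5 = s2 NOR e = L NOR H = L
s6 = s5 NOR s4 = L NOR H = L
s8 = s5 NOR s2 = L NOR L = H
s10 = NOT a = NOT H = L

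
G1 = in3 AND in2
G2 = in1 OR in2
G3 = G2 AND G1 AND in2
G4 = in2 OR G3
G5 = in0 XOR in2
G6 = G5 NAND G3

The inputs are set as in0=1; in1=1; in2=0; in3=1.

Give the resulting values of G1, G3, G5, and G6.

G1 = 0; G3 = 0; G5 = 1; G6 = 1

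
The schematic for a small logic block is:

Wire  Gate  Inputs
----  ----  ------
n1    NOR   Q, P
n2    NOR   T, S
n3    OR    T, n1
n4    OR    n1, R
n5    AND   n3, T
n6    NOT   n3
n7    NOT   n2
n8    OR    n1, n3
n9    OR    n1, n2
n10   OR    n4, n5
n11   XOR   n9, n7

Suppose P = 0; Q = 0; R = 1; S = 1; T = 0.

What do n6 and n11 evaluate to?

n1 = Q NOR P = 0 NOR 0 = 1
n2 = T NOR S = 0 NOR 1 = 0
n3 = T OR n1 = 0 OR 1 = 1
n6 = NOT n3 = NOT 1 = 0
n7 = NOT n2 = NOT 0 = 1
n9 = n1 OR n2 = 1 OR 0 = 1
n11 = n9 XOR n7 = 1 XOR 1 = 0

n6 = 0, n11 = 0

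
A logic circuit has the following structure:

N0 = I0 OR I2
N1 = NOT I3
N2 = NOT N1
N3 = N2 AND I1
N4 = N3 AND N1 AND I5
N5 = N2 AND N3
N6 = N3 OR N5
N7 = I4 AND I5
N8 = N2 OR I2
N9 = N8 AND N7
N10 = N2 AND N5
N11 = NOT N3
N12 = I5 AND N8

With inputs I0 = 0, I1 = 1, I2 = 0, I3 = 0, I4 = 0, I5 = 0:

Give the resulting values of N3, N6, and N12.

N1 = NOT I3 = NOT 0 = 1
N2 = NOT N1 = NOT 1 = 0
N3 = N2 AND I1 = 0 AND 1 = 0
N5 = N2 AND N3 = 0 AND 0 = 0
N6 = N3 OR N5 = 0 OR 0 = 0
N8 = N2 OR I2 = 0 OR 0 = 0
N12 = I5 AND N8 = 0 AND 0 = 0

N3 = 0, N6 = 0, N12 = 0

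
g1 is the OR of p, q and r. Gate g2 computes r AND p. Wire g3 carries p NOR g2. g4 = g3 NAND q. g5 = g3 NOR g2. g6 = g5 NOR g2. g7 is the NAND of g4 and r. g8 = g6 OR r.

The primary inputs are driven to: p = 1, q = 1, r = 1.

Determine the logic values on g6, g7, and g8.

g6 = 0, g7 = 0, g8 = 1

g2 = r AND p = 1 AND 1 = 1
g3 = p NOR g2 = 1 NOR 1 = 0
g4 = g3 NAND q = 0 NAND 1 = 1
g5 = g3 NOR g2 = 0 NOR 1 = 0
g6 = g5 NOR g2 = 0 NOR 1 = 0
g7 = g4 NAND r = 1 NAND 1 = 0
g8 = g6 OR r = 0 OR 1 = 1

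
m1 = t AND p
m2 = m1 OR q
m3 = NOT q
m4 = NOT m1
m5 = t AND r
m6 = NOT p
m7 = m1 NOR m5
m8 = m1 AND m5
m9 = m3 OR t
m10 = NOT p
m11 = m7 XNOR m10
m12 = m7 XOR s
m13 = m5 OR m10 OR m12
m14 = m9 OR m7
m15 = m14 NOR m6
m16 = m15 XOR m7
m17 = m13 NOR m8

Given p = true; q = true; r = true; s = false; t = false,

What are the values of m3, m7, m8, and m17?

m3 = false; m7 = true; m8 = false; m17 = false

m1 = t AND p = false AND true = false
m3 = NOT q = NOT true = false
m5 = t AND r = false AND true = false
m7 = m1 NOR m5 = false NOR false = true
m8 = m1 AND m5 = false AND false = false
m10 = NOT p = NOT true = false
m12 = m7 XOR s = true XOR false = true
m13 = m5 OR m10 OR m12 = false OR false OR true = true
m17 = m13 NOR m8 = true NOR false = false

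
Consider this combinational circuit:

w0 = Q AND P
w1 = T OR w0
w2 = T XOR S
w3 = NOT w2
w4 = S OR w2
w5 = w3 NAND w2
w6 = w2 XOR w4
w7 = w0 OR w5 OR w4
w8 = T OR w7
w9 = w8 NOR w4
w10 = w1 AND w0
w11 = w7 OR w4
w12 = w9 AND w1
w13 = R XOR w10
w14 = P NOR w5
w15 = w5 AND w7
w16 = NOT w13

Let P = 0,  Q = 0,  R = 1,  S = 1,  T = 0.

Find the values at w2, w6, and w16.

w0 = Q AND P = 0 AND 0 = 0
w1 = T OR w0 = 0 OR 0 = 0
w2 = T XOR S = 0 XOR 1 = 1
w4 = S OR w2 = 1 OR 1 = 1
w6 = w2 XOR w4 = 1 XOR 1 = 0
w10 = w1 AND w0 = 0 AND 0 = 0
w13 = R XOR w10 = 1 XOR 0 = 1
w16 = NOT w13 = NOT 1 = 0

w2 = 1; w6 = 0; w16 = 0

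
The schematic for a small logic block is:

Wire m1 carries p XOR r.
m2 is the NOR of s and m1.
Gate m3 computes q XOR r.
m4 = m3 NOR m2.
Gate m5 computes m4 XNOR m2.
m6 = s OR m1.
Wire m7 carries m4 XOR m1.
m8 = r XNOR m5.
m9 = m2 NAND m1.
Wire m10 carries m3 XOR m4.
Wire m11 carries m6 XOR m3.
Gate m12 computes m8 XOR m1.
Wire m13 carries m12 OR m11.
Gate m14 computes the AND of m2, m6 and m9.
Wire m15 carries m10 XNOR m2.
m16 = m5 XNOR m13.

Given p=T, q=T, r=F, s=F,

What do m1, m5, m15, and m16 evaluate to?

m1 = T; m5 = T; m15 = F; m16 = T

m1 = p XOR r = T XOR F = T
m2 = s NOR m1 = F NOR T = F
m3 = q XOR r = T XOR F = T
m4 = m3 NOR m2 = T NOR F = F
m5 = m4 XNOR m2 = F XNOR F = T
m6 = s OR m1 = F OR T = T
m8 = r XNOR m5 = F XNOR T = F
m10 = m3 XOR m4 = T XOR F = T
m11 = m6 XOR m3 = T XOR T = F
m12 = m8 XOR m1 = F XOR T = T
m13 = m12 OR m11 = T OR F = T
m15 = m10 XNOR m2 = T XNOR F = F
m16 = m5 XNOR m13 = T XNOR T = T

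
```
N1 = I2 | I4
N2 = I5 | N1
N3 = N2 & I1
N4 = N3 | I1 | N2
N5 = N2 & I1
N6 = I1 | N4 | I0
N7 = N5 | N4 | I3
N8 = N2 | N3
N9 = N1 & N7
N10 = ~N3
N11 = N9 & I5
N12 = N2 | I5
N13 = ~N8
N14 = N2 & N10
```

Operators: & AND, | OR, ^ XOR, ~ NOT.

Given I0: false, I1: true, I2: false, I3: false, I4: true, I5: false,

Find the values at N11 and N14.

N1 = I2 OR I4 = false OR true = true
N2 = I5 OR N1 = false OR true = true
N3 = N2 AND I1 = true AND true = true
N4 = N3 OR I1 OR N2 = true OR true OR true = true
N5 = N2 AND I1 = true AND true = true
N7 = N5 OR N4 OR I3 = true OR true OR false = true
N9 = N1 AND N7 = true AND true = true
N10 = NOT N3 = NOT true = false
N11 = N9 AND I5 = true AND false = false
N14 = N2 AND N10 = true AND false = false

N11 = false, N14 = false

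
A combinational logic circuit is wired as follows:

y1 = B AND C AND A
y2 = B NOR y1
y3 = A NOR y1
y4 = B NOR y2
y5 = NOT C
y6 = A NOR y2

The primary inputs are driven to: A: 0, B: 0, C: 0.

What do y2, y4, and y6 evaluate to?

y2 = 1  y4 = 0  y6 = 0

y1 = B AND C AND A = 0 AND 0 AND 0 = 0
y2 = B NOR y1 = 0 NOR 0 = 1
y4 = B NOR y2 = 0 NOR 1 = 0
y6 = A NOR y2 = 0 NOR 1 = 0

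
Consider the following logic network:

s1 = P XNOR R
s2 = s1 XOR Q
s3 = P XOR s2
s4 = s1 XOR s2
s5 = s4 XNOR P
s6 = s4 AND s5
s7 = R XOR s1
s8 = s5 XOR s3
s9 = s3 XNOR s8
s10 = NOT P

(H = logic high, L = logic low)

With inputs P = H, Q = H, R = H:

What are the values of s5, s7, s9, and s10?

s5 = H, s7 = L, s9 = L, s10 = L

s1 = P XNOR R = H XNOR H = H
s2 = s1 XOR Q = H XOR H = L
s3 = P XOR s2 = H XOR L = H
s4 = s1 XOR s2 = H XOR L = H
s5 = s4 XNOR P = H XNOR H = H
s7 = R XOR s1 = H XOR H = L
s8 = s5 XOR s3 = H XOR H = L
s9 = s3 XNOR s8 = H XNOR L = L
s10 = NOT P = NOT H = L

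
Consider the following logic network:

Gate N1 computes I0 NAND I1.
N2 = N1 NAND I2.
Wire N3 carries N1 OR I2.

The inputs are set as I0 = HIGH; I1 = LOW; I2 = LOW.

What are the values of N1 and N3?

N1 = HIGH  N3 = HIGH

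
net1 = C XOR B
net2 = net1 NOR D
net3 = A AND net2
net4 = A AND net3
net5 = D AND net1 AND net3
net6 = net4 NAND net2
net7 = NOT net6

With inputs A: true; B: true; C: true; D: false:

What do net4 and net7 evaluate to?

net4 = true  net7 = true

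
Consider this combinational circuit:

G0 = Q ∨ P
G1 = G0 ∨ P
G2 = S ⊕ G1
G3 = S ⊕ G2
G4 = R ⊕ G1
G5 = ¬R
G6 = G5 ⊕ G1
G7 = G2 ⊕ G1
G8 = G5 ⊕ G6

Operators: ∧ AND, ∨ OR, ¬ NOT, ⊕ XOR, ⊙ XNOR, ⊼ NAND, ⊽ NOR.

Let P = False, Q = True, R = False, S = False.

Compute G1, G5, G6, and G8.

G1 = True  G5 = True  G6 = False  G8 = True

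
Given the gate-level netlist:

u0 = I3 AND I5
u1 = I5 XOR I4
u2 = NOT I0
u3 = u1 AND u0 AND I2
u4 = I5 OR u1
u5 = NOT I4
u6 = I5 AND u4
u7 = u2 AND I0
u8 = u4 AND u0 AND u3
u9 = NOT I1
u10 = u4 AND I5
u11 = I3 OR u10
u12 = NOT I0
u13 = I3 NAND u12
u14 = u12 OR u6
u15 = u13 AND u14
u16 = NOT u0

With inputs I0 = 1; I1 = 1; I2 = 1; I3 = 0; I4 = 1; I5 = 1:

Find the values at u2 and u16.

u2 = 0  u16 = 1

u0 = I3 AND I5 = 0 AND 1 = 0
u2 = NOT I0 = NOT 1 = 0
u16 = NOT u0 = NOT 0 = 1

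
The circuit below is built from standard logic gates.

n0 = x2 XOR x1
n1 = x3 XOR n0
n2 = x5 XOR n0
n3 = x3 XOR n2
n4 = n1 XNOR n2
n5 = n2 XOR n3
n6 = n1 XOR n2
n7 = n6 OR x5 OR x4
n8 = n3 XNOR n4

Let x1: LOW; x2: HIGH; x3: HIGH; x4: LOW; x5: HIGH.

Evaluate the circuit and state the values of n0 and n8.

n0 = HIGH; n8 = HIGH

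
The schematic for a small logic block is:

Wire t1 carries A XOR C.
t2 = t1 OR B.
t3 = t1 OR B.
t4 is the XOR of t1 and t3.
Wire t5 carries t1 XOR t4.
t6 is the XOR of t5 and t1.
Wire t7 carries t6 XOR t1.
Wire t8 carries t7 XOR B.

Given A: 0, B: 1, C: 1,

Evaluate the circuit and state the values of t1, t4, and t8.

t1 = 1, t4 = 0, t8 = 0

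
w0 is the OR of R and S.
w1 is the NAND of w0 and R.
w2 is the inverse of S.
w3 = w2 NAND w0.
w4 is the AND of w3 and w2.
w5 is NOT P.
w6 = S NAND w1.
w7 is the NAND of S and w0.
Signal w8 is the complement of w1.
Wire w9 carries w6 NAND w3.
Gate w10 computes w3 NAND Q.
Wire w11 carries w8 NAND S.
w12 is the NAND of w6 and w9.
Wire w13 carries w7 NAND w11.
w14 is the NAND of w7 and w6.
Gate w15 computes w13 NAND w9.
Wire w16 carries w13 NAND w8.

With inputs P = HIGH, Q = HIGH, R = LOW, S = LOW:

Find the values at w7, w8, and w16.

w7 = HIGH; w8 = LOW; w16 = HIGH

w0 = R OR S = LOW OR LOW = LOW
w1 = w0 NAND R = LOW NAND LOW = HIGH
w7 = S NAND w0 = LOW NAND LOW = HIGH
w8 = NOT w1 = NOT HIGH = LOW
w11 = w8 NAND S = LOW NAND LOW = HIGH
w13 = w7 NAND w11 = HIGH NAND HIGH = LOW
w16 = w13 NAND w8 = LOW NAND LOW = HIGH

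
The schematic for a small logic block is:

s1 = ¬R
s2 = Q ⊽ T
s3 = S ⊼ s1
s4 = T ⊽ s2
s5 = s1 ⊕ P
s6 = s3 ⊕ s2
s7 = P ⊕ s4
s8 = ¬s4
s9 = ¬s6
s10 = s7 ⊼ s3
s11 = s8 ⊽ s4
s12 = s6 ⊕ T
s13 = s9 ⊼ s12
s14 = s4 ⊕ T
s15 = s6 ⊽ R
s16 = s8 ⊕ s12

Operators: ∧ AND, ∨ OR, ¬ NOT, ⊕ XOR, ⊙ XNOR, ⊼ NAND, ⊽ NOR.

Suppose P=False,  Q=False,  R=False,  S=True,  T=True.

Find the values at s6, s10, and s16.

s6 = False, s10 = True, s16 = False

s1 = NOT R = NOT False = True
s2 = Q NOR T = False NOR True = False
s3 = S NAND s1 = True NAND True = False
s4 = T NOR s2 = True NOR False = False
s6 = s3 XOR s2 = False XOR False = False
s7 = P XOR s4 = False XOR False = False
s8 = NOT s4 = NOT False = True
s10 = s7 NAND s3 = False NAND False = True
s12 = s6 XOR T = False XOR True = True
s16 = s8 XOR s12 = True XOR True = False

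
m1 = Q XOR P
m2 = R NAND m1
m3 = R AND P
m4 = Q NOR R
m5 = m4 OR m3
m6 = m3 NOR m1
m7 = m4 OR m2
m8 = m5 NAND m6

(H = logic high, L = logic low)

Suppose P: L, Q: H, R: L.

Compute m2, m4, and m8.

m2 = H, m4 = L, m8 = H

m1 = Q XOR P = H XOR L = H
m2 = R NAND m1 = L NAND H = H
m3 = R AND P = L AND L = L
m4 = Q NOR R = H NOR L = L
m5 = m4 OR m3 = L OR L = L
m6 = m3 NOR m1 = L NOR H = L
m8 = m5 NAND m6 = L NAND L = H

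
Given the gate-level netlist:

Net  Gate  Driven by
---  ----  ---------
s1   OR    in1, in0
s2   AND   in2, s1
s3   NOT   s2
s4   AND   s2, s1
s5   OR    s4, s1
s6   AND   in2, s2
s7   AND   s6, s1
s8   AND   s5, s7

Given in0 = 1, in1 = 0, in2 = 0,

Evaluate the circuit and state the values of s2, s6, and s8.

s2 = 0, s6 = 0, s8 = 0

s1 = in1 OR in0 = 0 OR 1 = 1
s2 = in2 AND s1 = 0 AND 1 = 0
s4 = s2 AND s1 = 0 AND 1 = 0
s5 = s4 OR s1 = 0 OR 1 = 1
s6 = in2 AND s2 = 0 AND 0 = 0
s7 = s6 AND s1 = 0 AND 1 = 0
s8 = s5 AND s7 = 1 AND 0 = 0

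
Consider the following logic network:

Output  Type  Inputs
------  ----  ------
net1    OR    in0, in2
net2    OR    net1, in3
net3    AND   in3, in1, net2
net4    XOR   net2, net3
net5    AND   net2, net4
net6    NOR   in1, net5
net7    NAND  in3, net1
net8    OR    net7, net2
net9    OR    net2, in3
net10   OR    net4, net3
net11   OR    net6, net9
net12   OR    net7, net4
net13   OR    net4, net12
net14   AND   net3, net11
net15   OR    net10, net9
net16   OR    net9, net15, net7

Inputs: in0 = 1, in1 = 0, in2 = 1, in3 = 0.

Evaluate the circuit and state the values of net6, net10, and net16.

net1 = in0 OR in2 = 1 OR 1 = 1
net2 = net1 OR in3 = 1 OR 0 = 1
net3 = in3 AND in1 AND net2 = 0 AND 0 AND 1 = 0
net4 = net2 XOR net3 = 1 XOR 0 = 1
net5 = net2 AND net4 = 1 AND 1 = 1
net6 = in1 NOR net5 = 0 NOR 1 = 0
net7 = in3 NAND net1 = 0 NAND 1 = 1
net9 = net2 OR in3 = 1 OR 0 = 1
net10 = net4 OR net3 = 1 OR 0 = 1
net15 = net10 OR net9 = 1 OR 1 = 1
net16 = net9 OR net15 OR net7 = 1 OR 1 OR 1 = 1

net6 = 0, net10 = 1, net16 = 1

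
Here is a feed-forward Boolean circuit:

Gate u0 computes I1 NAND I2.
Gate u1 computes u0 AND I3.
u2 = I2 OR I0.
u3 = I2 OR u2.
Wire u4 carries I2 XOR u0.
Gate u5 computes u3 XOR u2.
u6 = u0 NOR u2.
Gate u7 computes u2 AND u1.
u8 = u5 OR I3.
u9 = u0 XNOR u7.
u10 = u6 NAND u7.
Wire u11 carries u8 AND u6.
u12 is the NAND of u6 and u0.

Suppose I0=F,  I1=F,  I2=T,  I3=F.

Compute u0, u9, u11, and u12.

u0 = T, u9 = F, u11 = F, u12 = T

u0 = I1 NAND I2 = F NAND T = T
u1 = u0 AND I3 = T AND F = F
u2 = I2 OR I0 = T OR F = T
u3 = I2 OR u2 = T OR T = T
u5 = u3 XOR u2 = T XOR T = F
u6 = u0 NOR u2 = T NOR T = F
u7 = u2 AND u1 = T AND F = F
u8 = u5 OR I3 = F OR F = F
u9 = u0 XNOR u7 = T XNOR F = F
u11 = u8 AND u6 = F AND F = F
u12 = u6 NAND u0 = F NAND T = T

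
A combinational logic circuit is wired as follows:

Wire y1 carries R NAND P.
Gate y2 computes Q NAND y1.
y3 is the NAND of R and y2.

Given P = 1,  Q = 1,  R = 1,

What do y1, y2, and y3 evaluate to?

y1 = R NAND P = 1 NAND 1 = 0
y2 = Q NAND y1 = 1 NAND 0 = 1
y3 = R NAND y2 = 1 NAND 1 = 0

y1 = 0, y2 = 1, y3 = 0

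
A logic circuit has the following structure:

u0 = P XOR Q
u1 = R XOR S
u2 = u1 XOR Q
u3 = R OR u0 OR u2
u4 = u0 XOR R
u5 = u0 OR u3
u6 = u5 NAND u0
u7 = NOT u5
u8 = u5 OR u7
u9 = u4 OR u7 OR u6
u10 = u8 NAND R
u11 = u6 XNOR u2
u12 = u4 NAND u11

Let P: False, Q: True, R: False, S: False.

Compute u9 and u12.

u9 = True  u12 = True

u0 = P XOR Q = False XOR True = True
u1 = R XOR S = False XOR False = False
u2 = u1 XOR Q = False XOR True = True
u3 = R OR u0 OR u2 = False OR True OR True = True
u4 = u0 XOR R = True XOR False = True
u5 = u0 OR u3 = True OR True = True
u6 = u5 NAND u0 = True NAND True = False
u7 = NOT u5 = NOT True = False
u9 = u4 OR u7 OR u6 = True OR False OR False = True
u11 = u6 XNOR u2 = False XNOR True = False
u12 = u4 NAND u11 = True NAND False = True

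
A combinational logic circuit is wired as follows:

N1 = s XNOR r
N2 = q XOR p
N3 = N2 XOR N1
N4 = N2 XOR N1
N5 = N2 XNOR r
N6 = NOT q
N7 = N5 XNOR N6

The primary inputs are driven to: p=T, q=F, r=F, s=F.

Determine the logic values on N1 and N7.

N1 = T; N7 = F

N1 = s XNOR r = F XNOR F = T
N2 = q XOR p = F XOR T = T
N5 = N2 XNOR r = T XNOR F = F
N6 = NOT q = NOT F = T
N7 = N5 XNOR N6 = F XNOR T = F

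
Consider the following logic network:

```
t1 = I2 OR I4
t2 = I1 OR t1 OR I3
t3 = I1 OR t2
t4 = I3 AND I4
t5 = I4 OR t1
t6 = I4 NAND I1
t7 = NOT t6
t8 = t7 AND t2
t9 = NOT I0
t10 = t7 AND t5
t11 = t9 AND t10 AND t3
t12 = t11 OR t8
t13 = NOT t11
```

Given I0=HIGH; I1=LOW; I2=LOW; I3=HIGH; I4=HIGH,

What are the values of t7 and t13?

t7 = LOW  t13 = HIGH

t1 = I2 OR I4 = LOW OR HIGH = HIGH
t2 = I1 OR t1 OR I3 = LOW OR HIGH OR HIGH = HIGH
t3 = I1 OR t2 = LOW OR HIGH = HIGH
t5 = I4 OR t1 = HIGH OR HIGH = HIGH
t6 = I4 NAND I1 = HIGH NAND LOW = HIGH
t7 = NOT t6 = NOT HIGH = LOW
t9 = NOT I0 = NOT HIGH = LOW
t10 = t7 AND t5 = LOW AND HIGH = LOW
t11 = t9 AND t10 AND t3 = LOW AND LOW AND HIGH = LOW
t13 = NOT t11 = NOT LOW = HIGH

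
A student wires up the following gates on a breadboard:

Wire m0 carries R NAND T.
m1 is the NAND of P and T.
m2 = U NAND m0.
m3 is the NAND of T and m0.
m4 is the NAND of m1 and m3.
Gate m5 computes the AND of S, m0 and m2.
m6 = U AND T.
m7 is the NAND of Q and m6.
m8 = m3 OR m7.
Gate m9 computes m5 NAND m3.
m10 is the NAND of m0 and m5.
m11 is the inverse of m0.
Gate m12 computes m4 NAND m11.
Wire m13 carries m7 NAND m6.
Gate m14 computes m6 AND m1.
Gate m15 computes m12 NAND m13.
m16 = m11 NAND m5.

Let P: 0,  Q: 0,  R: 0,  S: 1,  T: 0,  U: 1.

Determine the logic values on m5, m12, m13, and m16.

m5 = 0, m12 = 1, m13 = 1, m16 = 1

m0 = R NAND T = 0 NAND 0 = 1
m1 = P NAND T = 0 NAND 0 = 1
m2 = U NAND m0 = 1 NAND 1 = 0
m3 = T NAND m0 = 0 NAND 1 = 1
m4 = m1 NAND m3 = 1 NAND 1 = 0
m5 = S AND m0 AND m2 = 1 AND 1 AND 0 = 0
m6 = U AND T = 1 AND 0 = 0
m7 = Q NAND m6 = 0 NAND 0 = 1
m11 = NOT m0 = NOT 1 = 0
m12 = m4 NAND m11 = 0 NAND 0 = 1
m13 = m7 NAND m6 = 1 NAND 0 = 1
m16 = m11 NAND m5 = 0 NAND 0 = 1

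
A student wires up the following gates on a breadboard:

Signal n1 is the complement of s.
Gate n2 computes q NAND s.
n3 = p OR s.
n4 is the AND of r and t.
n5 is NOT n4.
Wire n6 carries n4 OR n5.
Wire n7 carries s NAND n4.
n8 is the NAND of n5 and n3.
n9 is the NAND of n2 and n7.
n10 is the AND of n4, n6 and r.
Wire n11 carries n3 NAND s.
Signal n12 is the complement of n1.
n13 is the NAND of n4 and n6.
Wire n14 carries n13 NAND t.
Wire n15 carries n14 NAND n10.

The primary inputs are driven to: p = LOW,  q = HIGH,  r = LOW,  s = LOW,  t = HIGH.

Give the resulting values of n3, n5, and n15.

n3 = p OR s = LOW OR LOW = LOW
n4 = r AND t = LOW AND HIGH = LOW
n5 = NOT n4 = NOT LOW = HIGH
n6 = n4 OR n5 = LOW OR HIGH = HIGH
n10 = n4 AND n6 AND r = LOW AND HIGH AND LOW = LOW
n13 = n4 NAND n6 = LOW NAND HIGH = HIGH
n14 = n13 NAND t = HIGH NAND HIGH = LOW
n15 = n14 NAND n10 = LOW NAND LOW = HIGH

n3 = LOW, n5 = HIGH, n15 = HIGH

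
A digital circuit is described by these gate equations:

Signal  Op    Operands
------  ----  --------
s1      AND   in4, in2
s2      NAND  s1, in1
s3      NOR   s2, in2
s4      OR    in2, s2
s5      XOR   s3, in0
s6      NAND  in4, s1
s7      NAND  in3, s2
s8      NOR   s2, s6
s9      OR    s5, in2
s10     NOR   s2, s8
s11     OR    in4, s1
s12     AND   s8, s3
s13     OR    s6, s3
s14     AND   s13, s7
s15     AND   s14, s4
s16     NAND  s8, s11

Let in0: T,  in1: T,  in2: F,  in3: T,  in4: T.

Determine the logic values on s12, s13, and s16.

s1 = in4 AND in2 = T AND F = F
s2 = s1 NAND in1 = F NAND T = T
s3 = s2 NOR in2 = T NOR F = F
s6 = in4 NAND s1 = T NAND F = T
s8 = s2 NOR s6 = T NOR T = F
s11 = in4 OR s1 = T OR F = T
s12 = s8 AND s3 = F AND F = F
s13 = s6 OR s3 = T OR F = T
s16 = s8 NAND s11 = F NAND T = T

s12 = F, s13 = T, s16 = T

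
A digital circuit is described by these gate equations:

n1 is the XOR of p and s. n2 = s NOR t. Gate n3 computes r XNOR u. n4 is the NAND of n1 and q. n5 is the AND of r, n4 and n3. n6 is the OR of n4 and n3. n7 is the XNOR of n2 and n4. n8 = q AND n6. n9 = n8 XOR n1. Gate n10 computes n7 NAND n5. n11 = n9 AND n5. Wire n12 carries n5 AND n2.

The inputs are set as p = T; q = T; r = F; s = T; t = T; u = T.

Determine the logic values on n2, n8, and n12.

n1 = p XOR s = T XOR T = F
n2 = s NOR t = T NOR T = F
n3 = r XNOR u = F XNOR T = F
n4 = n1 NAND q = F NAND T = T
n5 = r AND n4 AND n3 = F AND T AND F = F
n6 = n4 OR n3 = T OR F = T
n8 = q AND n6 = T AND T = T
n12 = n5 AND n2 = F AND F = F

n2 = F; n8 = T; n12 = F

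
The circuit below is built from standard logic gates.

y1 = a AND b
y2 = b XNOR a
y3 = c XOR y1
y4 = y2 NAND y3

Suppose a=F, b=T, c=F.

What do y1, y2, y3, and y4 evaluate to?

y1 = F, y2 = F, y3 = F, y4 = T

y1 = a AND b = F AND T = F
y2 = b XNOR a = T XNOR F = F
y3 = c XOR y1 = F XOR F = F
y4 = y2 NAND y3 = F NAND F = T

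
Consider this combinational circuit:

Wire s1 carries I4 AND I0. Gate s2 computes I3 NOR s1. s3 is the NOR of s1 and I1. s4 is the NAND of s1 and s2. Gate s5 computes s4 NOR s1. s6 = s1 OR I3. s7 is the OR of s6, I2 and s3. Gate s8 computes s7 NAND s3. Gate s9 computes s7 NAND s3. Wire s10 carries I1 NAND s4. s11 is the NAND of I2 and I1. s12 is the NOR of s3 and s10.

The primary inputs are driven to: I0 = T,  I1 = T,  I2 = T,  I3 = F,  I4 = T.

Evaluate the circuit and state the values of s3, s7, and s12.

s3 = F, s7 = T, s12 = T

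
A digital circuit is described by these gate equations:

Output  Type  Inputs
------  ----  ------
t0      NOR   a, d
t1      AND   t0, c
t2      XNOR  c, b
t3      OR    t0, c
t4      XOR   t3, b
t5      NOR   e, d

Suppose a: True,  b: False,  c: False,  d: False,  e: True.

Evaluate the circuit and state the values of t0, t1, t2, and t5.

t0 = False, t1 = False, t2 = True, t5 = False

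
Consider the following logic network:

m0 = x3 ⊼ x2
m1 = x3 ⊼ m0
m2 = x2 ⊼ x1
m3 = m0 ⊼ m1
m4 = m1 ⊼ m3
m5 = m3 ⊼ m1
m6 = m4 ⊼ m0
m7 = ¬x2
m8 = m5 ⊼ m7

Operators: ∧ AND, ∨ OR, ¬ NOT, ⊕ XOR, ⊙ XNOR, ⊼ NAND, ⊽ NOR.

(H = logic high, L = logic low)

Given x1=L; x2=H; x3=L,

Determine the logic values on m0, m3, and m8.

m0 = H, m3 = L, m8 = H

m0 = x3 NAND x2 = L NAND H = H
m1 = x3 NAND m0 = L NAND H = H
m3 = m0 NAND m1 = H NAND H = L
m5 = m3 NAND m1 = L NAND H = H
m7 = NOT x2 = NOT H = L
m8 = m5 NAND m7 = H NAND L = H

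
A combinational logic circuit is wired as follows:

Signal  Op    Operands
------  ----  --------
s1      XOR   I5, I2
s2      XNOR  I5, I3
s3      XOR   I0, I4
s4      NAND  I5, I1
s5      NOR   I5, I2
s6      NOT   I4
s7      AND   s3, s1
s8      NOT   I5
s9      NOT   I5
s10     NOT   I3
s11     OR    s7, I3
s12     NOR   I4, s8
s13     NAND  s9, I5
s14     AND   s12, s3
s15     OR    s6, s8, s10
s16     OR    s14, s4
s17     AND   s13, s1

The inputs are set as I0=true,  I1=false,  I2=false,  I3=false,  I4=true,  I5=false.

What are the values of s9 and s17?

s9 = true; s17 = false

s1 = I5 XOR I2 = false XOR false = false
s9 = NOT I5 = NOT false = true
s13 = s9 NAND I5 = true NAND false = true
s17 = s13 AND s1 = true AND false = false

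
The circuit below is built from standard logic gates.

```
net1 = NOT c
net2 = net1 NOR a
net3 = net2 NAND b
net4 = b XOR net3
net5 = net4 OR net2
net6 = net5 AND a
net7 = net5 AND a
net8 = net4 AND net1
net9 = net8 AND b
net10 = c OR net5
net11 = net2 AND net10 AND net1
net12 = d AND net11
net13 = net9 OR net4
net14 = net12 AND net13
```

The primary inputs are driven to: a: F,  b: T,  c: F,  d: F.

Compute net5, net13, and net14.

net5 = F; net13 = F; net14 = F

net1 = NOT c = NOT F = T
net2 = net1 NOR a = T NOR F = F
net3 = net2 NAND b = F NAND T = T
net4 = b XOR net3 = T XOR T = F
net5 = net4 OR net2 = F OR F = F
net8 = net4 AND net1 = F AND T = F
net9 = net8 AND b = F AND T = F
net10 = c OR net5 = F OR F = F
net11 = net2 AND net10 AND net1 = F AND F AND T = F
net12 = d AND net11 = F AND F = F
net13 = net9 OR net4 = F OR F = F
net14 = net12 AND net13 = F AND F = F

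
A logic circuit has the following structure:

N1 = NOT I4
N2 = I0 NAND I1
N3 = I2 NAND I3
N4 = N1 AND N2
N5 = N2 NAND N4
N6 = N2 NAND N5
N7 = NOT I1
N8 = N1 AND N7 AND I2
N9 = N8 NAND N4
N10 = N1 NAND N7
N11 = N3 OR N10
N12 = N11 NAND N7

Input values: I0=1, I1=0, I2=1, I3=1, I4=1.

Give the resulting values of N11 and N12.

N1 = NOT I4 = NOT 1 = 0
N3 = I2 NAND I3 = 1 NAND 1 = 0
N7 = NOT I1 = NOT 0 = 1
N10 = N1 NAND N7 = 0 NAND 1 = 1
N11 = N3 OR N10 = 0 OR 1 = 1
N12 = N11 NAND N7 = 1 NAND 1 = 0

N11 = 1  N12 = 0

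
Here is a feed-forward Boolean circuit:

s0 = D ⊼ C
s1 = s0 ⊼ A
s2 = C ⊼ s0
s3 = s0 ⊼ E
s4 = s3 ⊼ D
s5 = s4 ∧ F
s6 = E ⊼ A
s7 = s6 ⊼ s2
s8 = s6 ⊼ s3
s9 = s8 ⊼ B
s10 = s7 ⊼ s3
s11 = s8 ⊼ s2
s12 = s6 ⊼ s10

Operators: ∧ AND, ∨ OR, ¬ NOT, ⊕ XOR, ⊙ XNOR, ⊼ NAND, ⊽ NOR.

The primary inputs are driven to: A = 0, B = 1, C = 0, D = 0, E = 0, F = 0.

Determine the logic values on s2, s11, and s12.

s2 = 1, s11 = 1, s12 = 0

s0 = D NAND C = 0 NAND 0 = 1
s2 = C NAND s0 = 0 NAND 1 = 1
s3 = s0 NAND E = 1 NAND 0 = 1
s6 = E NAND A = 0 NAND 0 = 1
s7 = s6 NAND s2 = 1 NAND 1 = 0
s8 = s6 NAND s3 = 1 NAND 1 = 0
s10 = s7 NAND s3 = 0 NAND 1 = 1
s11 = s8 NAND s2 = 0 NAND 1 = 1
s12 = s6 NAND s10 = 1 NAND 1 = 0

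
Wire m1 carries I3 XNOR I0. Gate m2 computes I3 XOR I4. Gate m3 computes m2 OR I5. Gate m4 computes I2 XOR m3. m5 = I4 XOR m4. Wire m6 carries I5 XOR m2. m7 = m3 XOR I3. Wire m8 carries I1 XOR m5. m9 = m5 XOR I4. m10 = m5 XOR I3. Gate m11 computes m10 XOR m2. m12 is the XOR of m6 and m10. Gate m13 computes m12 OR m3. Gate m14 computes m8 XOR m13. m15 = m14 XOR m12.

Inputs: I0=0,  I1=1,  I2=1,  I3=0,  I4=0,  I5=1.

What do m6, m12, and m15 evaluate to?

m6 = 1; m12 = 1; m15 = 1

m2 = I3 XOR I4 = 0 XOR 0 = 0
m3 = m2 OR I5 = 0 OR 1 = 1
m4 = I2 XOR m3 = 1 XOR 1 = 0
m5 = I4 XOR m4 = 0 XOR 0 = 0
m6 = I5 XOR m2 = 1 XOR 0 = 1
m8 = I1 XOR m5 = 1 XOR 0 = 1
m10 = m5 XOR I3 = 0 XOR 0 = 0
m12 = m6 XOR m10 = 1 XOR 0 = 1
m13 = m12 OR m3 = 1 OR 1 = 1
m14 = m8 XOR m13 = 1 XOR 1 = 0
m15 = m14 XOR m12 = 0 XOR 1 = 1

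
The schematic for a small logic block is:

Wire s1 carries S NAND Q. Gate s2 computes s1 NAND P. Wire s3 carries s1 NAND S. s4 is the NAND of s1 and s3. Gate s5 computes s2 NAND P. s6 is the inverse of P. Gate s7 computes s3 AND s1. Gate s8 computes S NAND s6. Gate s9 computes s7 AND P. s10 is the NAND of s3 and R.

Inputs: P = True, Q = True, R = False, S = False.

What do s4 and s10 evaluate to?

s1 = S NAND Q = False NAND True = True
s3 = s1 NAND S = True NAND False = True
s4 = s1 NAND s3 = True NAND True = False
s10 = s3 NAND R = True NAND False = True

s4 = False, s10 = True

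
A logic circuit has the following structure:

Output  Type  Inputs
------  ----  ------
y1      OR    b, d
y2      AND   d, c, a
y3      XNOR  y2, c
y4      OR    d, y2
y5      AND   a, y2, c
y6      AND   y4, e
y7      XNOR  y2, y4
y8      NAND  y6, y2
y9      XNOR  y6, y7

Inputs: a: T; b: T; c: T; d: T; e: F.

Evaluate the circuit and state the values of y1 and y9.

y1 = b OR d = T OR T = T
y2 = d AND c AND a = T AND T AND T = T
y4 = d OR y2 = T OR T = T
y6 = y4 AND e = T AND F = F
y7 = y2 XNOR y4 = T XNOR T = T
y9 = y6 XNOR y7 = F XNOR T = F

y1 = T, y9 = F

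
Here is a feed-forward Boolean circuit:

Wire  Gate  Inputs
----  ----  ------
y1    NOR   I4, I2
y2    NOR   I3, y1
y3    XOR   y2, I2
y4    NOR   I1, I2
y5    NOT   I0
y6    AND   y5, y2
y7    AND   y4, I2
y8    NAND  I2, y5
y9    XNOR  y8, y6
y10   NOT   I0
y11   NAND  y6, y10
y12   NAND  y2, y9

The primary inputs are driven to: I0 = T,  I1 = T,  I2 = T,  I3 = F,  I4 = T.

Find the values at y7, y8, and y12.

y7 = F, y8 = T, y12 = T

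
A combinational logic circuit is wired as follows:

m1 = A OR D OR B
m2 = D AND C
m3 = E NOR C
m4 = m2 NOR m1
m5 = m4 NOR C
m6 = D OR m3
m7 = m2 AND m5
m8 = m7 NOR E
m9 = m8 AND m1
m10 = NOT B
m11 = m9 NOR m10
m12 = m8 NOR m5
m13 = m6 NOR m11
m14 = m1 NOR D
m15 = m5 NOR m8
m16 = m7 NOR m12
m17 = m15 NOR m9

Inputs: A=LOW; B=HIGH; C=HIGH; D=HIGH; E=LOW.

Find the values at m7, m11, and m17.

m1 = A OR D OR B = LOW OR HIGH OR HIGH = HIGH
m2 = D AND C = HIGH AND HIGH = HIGH
m4 = m2 NOR m1 = HIGH NOR HIGH = LOW
m5 = m4 NOR C = LOW NOR HIGH = LOW
m7 = m2 AND m5 = HIGH AND LOW = LOW
m8 = m7 NOR E = LOW NOR LOW = HIGH
m9 = m8 AND m1 = HIGH AND HIGH = HIGH
m10 = NOT B = NOT HIGH = LOW
m11 = m9 NOR m10 = HIGH NOR LOW = LOW
m15 = m5 NOR m8 = LOW NOR HIGH = LOW
m17 = m15 NOR m9 = LOW NOR HIGH = LOW

m7 = LOW; m11 = LOW; m17 = LOW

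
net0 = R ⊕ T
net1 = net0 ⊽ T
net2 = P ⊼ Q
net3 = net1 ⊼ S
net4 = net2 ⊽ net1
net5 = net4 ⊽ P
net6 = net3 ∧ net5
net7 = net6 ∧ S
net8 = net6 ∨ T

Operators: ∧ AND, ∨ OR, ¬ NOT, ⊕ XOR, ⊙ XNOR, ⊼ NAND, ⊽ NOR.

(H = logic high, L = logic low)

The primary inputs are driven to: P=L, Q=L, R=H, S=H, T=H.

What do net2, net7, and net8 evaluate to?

net2 = H, net7 = H, net8 = H

net0 = R XOR T = H XOR H = L
net1 = net0 NOR T = L NOR H = L
net2 = P NAND Q = L NAND L = H
net3 = net1 NAND S = L NAND H = H
net4 = net2 NOR net1 = H NOR L = L
net5 = net4 NOR P = L NOR L = H
net6 = net3 AND net5 = H AND H = H
net7 = net6 AND S = H AND H = H
net8 = net6 OR T = H OR H = H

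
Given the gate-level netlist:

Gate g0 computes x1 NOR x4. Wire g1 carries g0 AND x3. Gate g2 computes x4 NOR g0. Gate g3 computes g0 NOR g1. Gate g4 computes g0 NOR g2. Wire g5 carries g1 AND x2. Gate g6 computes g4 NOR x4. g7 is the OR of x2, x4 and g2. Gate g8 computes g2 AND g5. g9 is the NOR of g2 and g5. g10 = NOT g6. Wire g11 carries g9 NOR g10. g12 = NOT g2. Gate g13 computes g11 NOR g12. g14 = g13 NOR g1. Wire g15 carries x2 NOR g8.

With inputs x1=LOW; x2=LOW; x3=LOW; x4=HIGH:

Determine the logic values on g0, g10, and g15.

g0 = LOW, g10 = HIGH, g15 = HIGH

g0 = x1 NOR x4 = LOW NOR HIGH = LOW
g1 = g0 AND x3 = LOW AND LOW = LOW
g2 = x4 NOR g0 = HIGH NOR LOW = LOW
g4 = g0 NOR g2 = LOW NOR LOW = HIGH
g5 = g1 AND x2 = LOW AND LOW = LOW
g6 = g4 NOR x4 = HIGH NOR HIGH = LOW
g8 = g2 AND g5 = LOW AND LOW = LOW
g10 = NOT g6 = NOT LOW = HIGH
g15 = x2 NOR g8 = LOW NOR LOW = HIGH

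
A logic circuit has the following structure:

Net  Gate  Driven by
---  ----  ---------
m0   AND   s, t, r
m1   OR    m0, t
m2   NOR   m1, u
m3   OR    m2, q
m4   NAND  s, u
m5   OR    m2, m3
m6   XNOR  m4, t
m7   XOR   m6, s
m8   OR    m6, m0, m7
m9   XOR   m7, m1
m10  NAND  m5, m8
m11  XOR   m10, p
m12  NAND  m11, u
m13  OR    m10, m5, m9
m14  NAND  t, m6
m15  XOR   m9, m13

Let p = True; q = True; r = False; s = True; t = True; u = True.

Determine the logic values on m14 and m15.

m0 = s AND t AND r = True AND True AND False = False
m1 = m0 OR t = False OR True = True
m2 = m1 NOR u = True NOR True = False
m3 = m2 OR q = False OR True = True
m4 = s NAND u = True NAND True = False
m5 = m2 OR m3 = False OR True = True
m6 = m4 XNOR t = False XNOR True = False
m7 = m6 XOR s = False XOR True = True
m8 = m6 OR m0 OR m7 = False OR False OR True = True
m9 = m7 XOR m1 = True XOR True = False
m10 = m5 NAND m8 = True NAND True = False
m13 = m10 OR m5 OR m9 = False OR True OR False = True
m14 = t NAND m6 = True NAND False = True
m15 = m9 XOR m13 = False XOR True = True

m14 = True, m15 = True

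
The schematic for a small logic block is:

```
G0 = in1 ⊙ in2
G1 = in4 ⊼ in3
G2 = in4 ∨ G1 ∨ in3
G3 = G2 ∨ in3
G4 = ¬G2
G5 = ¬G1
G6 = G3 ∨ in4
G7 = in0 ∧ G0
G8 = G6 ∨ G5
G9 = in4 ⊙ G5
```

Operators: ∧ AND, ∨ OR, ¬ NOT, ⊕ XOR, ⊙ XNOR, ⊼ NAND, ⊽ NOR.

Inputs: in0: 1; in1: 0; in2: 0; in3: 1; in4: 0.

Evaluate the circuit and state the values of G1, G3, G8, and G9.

G1 = 1, G3 = 1, G8 = 1, G9 = 1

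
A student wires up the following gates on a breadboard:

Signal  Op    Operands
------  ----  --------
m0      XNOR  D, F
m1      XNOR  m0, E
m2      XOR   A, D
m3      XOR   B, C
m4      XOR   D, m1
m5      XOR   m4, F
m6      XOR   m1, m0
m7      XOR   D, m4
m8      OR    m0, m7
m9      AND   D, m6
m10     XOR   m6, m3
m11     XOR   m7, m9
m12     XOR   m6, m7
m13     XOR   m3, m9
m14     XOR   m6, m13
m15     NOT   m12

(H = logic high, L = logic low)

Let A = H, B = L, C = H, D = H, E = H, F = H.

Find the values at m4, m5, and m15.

m0 = D XNOR F = H XNOR H = H
m1 = m0 XNOR E = H XNOR H = H
m4 = D XOR m1 = H XOR H = L
m5 = m4 XOR F = L XOR H = H
m6 = m1 XOR m0 = H XOR H = L
m7 = D XOR m4 = H XOR L = H
m12 = m6 XOR m7 = L XOR H = H
m15 = NOT m12 = NOT H = L

m4 = L, m5 = H, m15 = L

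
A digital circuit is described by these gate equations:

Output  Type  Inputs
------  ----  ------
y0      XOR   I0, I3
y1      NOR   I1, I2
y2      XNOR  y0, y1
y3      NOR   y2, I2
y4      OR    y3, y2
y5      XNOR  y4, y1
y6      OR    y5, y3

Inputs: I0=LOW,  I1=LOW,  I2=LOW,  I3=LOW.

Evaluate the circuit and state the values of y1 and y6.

y1 = HIGH, y6 = HIGH

y0 = I0 XOR I3 = LOW XOR LOW = LOW
y1 = I1 NOR I2 = LOW NOR LOW = HIGH
y2 = y0 XNOR y1 = LOW XNOR HIGH = LOW
y3 = y2 NOR I2 = LOW NOR LOW = HIGH
y4 = y3 OR y2 = HIGH OR LOW = HIGH
y5 = y4 XNOR y1 = HIGH XNOR HIGH = HIGH
y6 = y5 OR y3 = HIGH OR HIGH = HIGH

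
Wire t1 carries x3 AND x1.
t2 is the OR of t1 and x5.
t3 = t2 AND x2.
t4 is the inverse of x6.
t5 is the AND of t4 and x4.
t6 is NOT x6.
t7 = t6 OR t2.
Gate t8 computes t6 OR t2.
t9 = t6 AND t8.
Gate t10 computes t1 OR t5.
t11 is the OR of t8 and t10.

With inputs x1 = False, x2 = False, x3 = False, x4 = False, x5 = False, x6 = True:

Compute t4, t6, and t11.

t4 = False  t6 = False  t11 = False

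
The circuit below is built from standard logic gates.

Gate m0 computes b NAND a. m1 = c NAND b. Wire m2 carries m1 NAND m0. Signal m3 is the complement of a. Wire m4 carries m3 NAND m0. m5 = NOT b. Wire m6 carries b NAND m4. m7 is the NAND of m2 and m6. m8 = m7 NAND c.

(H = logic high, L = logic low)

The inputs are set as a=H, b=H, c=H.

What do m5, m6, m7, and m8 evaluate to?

m0 = b NAND a = H NAND H = L
m1 = c NAND b = H NAND H = L
m2 = m1 NAND m0 = L NAND L = H
m3 = NOT a = NOT H = L
m4 = m3 NAND m0 = L NAND L = H
m5 = NOT b = NOT H = L
m6 = b NAND m4 = H NAND H = L
m7 = m2 NAND m6 = H NAND L = H
m8 = m7 NAND c = H NAND H = L

m5 = L  m6 = L  m7 = H  m8 = L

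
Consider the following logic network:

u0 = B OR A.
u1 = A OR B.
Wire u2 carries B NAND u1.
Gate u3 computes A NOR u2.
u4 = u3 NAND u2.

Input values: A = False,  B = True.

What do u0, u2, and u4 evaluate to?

u0 = True, u2 = False, u4 = True

u0 = B OR A = True OR False = True
u1 = A OR B = False OR True = True
u2 = B NAND u1 = True NAND True = False
u3 = A NOR u2 = False NOR False = True
u4 = u3 NAND u2 = True NAND False = True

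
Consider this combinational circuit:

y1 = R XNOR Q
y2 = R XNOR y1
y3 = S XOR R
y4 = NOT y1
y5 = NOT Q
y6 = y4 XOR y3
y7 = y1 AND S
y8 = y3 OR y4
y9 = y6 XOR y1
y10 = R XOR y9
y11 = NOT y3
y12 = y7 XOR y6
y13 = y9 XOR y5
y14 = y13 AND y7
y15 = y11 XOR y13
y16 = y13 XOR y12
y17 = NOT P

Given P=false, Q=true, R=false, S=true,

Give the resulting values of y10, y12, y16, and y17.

y1 = R XNOR Q = false XNOR true = false
y3 = S XOR R = true XOR false = true
y4 = NOT y1 = NOT false = true
y5 = NOT Q = NOT true = false
y6 = y4 XOR y3 = true XOR true = false
y7 = y1 AND S = false AND true = false
y9 = y6 XOR y1 = false XOR false = false
y10 = R XOR y9 = false XOR false = false
y12 = y7 XOR y6 = false XOR false = false
y13 = y9 XOR y5 = false XOR false = false
y16 = y13 XOR y12 = false XOR false = false
y17 = NOT P = NOT false = true

y10 = false  y12 = false  y16 = false  y17 = true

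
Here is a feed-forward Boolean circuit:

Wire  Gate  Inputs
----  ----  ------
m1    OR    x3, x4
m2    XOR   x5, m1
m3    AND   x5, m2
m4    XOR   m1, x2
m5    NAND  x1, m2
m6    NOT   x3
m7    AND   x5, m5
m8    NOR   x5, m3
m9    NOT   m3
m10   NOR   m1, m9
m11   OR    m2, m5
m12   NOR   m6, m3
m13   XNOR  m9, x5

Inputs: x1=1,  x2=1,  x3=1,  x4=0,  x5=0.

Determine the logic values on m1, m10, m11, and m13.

m1 = 1, m10 = 0, m11 = 1, m13 = 0

m1 = x3 OR x4 = 1 OR 0 = 1
m2 = x5 XOR m1 = 0 XOR 1 = 1
m3 = x5 AND m2 = 0 AND 1 = 0
m5 = x1 NAND m2 = 1 NAND 1 = 0
m9 = NOT m3 = NOT 0 = 1
m10 = m1 NOR m9 = 1 NOR 1 = 0
m11 = m2 OR m5 = 1 OR 0 = 1
m13 = m9 XNOR x5 = 1 XNOR 0 = 0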